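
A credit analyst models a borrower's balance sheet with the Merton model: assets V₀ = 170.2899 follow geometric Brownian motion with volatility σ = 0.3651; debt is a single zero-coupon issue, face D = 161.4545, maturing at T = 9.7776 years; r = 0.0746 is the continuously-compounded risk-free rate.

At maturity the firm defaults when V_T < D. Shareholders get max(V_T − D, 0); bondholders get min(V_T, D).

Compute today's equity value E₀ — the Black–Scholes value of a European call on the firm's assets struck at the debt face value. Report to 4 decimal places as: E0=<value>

Work the structural quantities from V₀ = 170.2899 against face 161.4545:
d₁ = [ln(V₀/D) + (r + σ²/2)T] / (σ√T)
   = [ln(170.2899/161.4545) + (0.0746 + 0.5·0.3651²)·9.7776] / (0.3651·√9.7776)
   = [0.053279 + 1.381076] / 1.141637 = 1.256402
d₂ = d₁ − σ√T = 1.256402 − 1.141637 = 0.114766
N(d₁) = 0.895515,  N(d₂) = 0.545685,  e^(−rT) = 0.482194
E₀ = V₀·N(d₁) − D·e^(−rT)·N(d₂)
   = 170.2899·0.895515 − 161.4545·0.482194·0.545685 = 110.014313

E0=110.0143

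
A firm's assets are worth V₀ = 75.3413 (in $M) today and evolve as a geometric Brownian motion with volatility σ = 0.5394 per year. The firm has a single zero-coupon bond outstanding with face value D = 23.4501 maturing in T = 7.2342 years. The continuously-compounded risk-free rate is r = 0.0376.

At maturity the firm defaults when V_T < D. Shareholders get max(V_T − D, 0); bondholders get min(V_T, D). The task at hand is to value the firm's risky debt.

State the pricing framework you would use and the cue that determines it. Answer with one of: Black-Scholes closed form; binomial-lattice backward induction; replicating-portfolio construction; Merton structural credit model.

Key observation: assets follow a GBM and default happens iff V_T < 23.4501; valuing claims on that split (equity as a call, risky debt as the residual) is the structural model's definition.

framework: Merton structural credit model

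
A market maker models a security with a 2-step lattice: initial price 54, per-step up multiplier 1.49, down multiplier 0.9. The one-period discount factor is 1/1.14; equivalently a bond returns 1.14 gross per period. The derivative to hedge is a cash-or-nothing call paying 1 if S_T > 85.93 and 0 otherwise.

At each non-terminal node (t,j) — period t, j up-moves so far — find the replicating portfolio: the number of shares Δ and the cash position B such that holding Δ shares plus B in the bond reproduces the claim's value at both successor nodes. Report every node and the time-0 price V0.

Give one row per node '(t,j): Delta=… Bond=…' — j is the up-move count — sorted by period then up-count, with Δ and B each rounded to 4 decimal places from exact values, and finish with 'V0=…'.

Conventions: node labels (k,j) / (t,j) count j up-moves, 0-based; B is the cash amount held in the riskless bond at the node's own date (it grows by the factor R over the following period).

(0,0): Delta=0.0112 Bond=-0.4775
(1,0): Delta=0.0000 Bond=0.0000
(1,1): Delta=0.0211 Bond=-1.3381
V0=0.1273

Under the risk-neutral measure, an up-move has probability p* = (R−d)/(u−d) = 0.4068 and values discount at R = 1.14.
Expiry values: V(2,0)=0.0000, V(2,1)=0.0000, V(2,2)=1.0000
Node (1,0) S=48.6000: V=(p*·0.0000+(1−p*)·0.0000)/1.14=0.0000; Δ=(0.0000−0.0000)/(72.4140−43.7400)=0.0000; B=V−Δ·S=0.0000
Node (1,1) S=80.4600: V=(p*·1.0000+(1−p*)·0.0000)/1.14=0.3568; Δ=(1.0000−0.0000)/(119.8854−72.4140)=0.0211; B=V−Δ·S=-1.3381
Node (0,0) S=54.0000: V=(p*·0.3568+(1−p*)·0.0000)/1.14=0.1273; Δ=(0.3568−0.0000)/(80.4600−48.6000)=0.0112; B=V−Δ·S=-0.4775
Verification: the root portfolio costs Δ(0,0)·S0 + B(0,0) = 0.1273, matching V0.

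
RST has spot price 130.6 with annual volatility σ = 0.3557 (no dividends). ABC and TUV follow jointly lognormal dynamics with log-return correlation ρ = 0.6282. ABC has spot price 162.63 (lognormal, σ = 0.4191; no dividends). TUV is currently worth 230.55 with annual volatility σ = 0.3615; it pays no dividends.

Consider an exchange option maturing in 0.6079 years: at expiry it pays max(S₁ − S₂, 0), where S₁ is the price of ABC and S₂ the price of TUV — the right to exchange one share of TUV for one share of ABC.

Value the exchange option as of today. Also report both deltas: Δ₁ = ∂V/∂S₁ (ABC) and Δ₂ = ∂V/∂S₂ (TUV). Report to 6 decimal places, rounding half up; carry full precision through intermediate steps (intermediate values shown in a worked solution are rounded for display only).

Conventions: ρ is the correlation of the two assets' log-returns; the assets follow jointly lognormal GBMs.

σ_eff = √(σ₁² + σ₂² − 2ρσ₁σ₂) = √(0.4191² + 0.3615² − 2·0.6282·0.4191·0.3615) = 0.340553
d₁ = (ln(S₁/S₂) + (q₂ − q₁ + σ_eff²/2)T) / (σ_eff√T) = (ln(162.63/230.55) + (0.0 − 0.0 + 0.057988)·0.6079) / 0.265522 = -1.181591
d₂ = d₁ − σ_eff√T = -1.181591 − 0.265522 = -1.447114
N(d₁) = 0.118684,  N(d₂) = 0.073933
V = S₁·e^{−q₁T}·N(d₁) − S₂·e^{−q₂T}·N(d₂) = 19.301579 − 17.045153 = 2.256427
Key observation: r never enters — measured in units of TUV, the claim is a call on S₁/S₂ struck at 1, so only the dividend yields and σ_eff matter.
Δ₁ = e^{−q₁T}·N(d₁) = 0.118684;  Δ₂ = −e^{−q₂T}·N(d₂) = -0.073933

exchange price = 2.256427
Δ1 = 0.118684
Δ2 = -0.073933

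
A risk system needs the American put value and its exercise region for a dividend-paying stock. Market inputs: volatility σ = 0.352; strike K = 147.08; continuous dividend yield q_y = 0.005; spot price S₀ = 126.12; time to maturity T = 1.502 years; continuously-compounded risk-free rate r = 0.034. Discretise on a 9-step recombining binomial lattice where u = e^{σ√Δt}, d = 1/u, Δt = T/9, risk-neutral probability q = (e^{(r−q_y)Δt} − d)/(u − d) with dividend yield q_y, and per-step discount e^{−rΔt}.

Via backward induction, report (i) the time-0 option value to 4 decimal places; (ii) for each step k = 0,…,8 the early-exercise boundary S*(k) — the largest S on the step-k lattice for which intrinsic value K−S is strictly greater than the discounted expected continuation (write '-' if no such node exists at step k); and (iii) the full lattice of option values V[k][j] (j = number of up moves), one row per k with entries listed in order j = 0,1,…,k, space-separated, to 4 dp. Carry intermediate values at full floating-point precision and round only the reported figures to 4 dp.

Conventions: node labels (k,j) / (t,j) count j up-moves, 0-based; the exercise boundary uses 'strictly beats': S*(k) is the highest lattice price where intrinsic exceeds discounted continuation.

params: Δt=0.16689 u=1.15465 d=0.86606 q=0.48092 e^(-rΔt)=0.99434
t_9 payoffs: 112.5081 100.9880 85.6291 65.1524 37.8523 1.4553 0.0000 0.0000 0.0000 0.0000
t_8: node(8,0) S=39.9185 payoff=107.1615 vs cont=106.3626 → 107.1615 [stop]  node(8,1) S=53.2202 payoff=93.8598 vs cont=93.0719 → 93.8598 [stop]  node(8,2) S=70.9544 payoff=76.1256 vs cont=75.3526 → 76.1256 [stop]  node(8,3) S=94.5979 payoff=52.4821 vs cont=51.7288 → 52.4821 [stop]  node(8,4) S=126.1200 payoff=20.9600 vs cont=20.2330 → 20.9600 [stop]  node(8,5) S=168.1459 payoff=0.0000 vs cont=0.7511 → 0.7511 [wait]  node(8,6) S=224.1758 payoff=0.0000 vs cont=0.0000 → 0.0000 [wait]  node(8,7) S=298.8760 payoff=0.0000 vs cont=0.0000 → 0.0000 [wait]  node(8,8) S=398.4680 payoff=0.0000 vs cont=0.0000 → 0.0000 [wait]  ⇒ S*(8)=126.1200
t_7: node(7,0) S=46.0920 payoff=100.9880 vs cont=100.1942 → 100.9880 [stop]  node(7,1) S=61.4509 payoff=85.6291 vs cont=84.8482 → 85.6291 [stop]  node(7,2) S=81.9276 payoff=65.1524 vs cont=64.3885 → 65.1524 [stop]  node(7,3) S=109.2277 payoff=37.8523 vs cont=37.1112 → 37.8523 [stop]  node(7,4) S=145.6247 payoff=1.4553 vs cont=11.1775 → 11.1775 [wait]  node(7,5) S=194.1501 payoff=0.0000 vs cont=0.3877 → 0.3877 [wait]  node(7,6) S=258.8451 payoff=0.0000 vs cont=0.0000 → 0.0000 [wait]  node(7,7) S=345.0979 payoff=0.0000 vs cont=0.0000 → 0.0000 [wait]  ⇒ S*(7)=109.2277
t_6: node(6,0) S=53.2202 payoff=93.8598 vs cont=93.0719 → 93.8598 [stop]  node(6,1) S=70.9544 payoff=76.1256 vs cont=75.3526 → 76.1256 [stop]  node(6,2) S=94.5979 payoff=52.4821 vs cont=51.7288 → 52.4821 [stop]  node(6,3) S=126.1200 payoff=20.9600 vs cont=24.8822 → 24.8822 [wait]  node(6,4) S=168.1459 payoff=0.0000 vs cont=5.9545 → 5.9545 [wait]  node(6,5) S=224.1758 payoff=0.0000 vs cont=0.2001 → 0.2001 [wait]  node(6,6) S=298.8760 payoff=0.0000 vs cont=0.0000 → 0.0000 [wait]  ⇒ S*(6)=94.5979
t_5: node(5,0) S=61.4509 payoff=85.6291 vs cont=84.8482 → 85.6291 [stop]  node(5,1) S=81.9276 payoff=65.1524 vs cont=64.3885 → 65.1524 [stop]  node(5,2) S=109.2277 payoff=37.8523 vs cont=38.9868 → 38.9868 [wait]  node(5,3) S=145.6247 payoff=1.4553 vs cont=15.6902 → 15.6902 [wait]  node(5,4) S=194.1501 payoff=0.0000 vs cont=3.1691 → 3.1691 [wait]  node(5,5) S=258.8451 payoff=0.0000 vs cont=0.1033 → 0.1033 [wait]  ⇒ S*(5)=81.9276
t_4: node(4,0) S=70.9544 payoff=76.1256 vs cont=75.3526 → 76.1256 [stop]  node(4,1) S=94.5979 payoff=52.4821 vs cont=52.2713 → 52.4821 [stop]  node(4,2) S=126.1200 payoff=20.9600 vs cont=27.6257 → 27.6257 [wait]  node(4,3) S=168.1459 payoff=0.0000 vs cont=9.6138 → 9.6138 [wait]  node(4,4) S=224.1758 payoff=0.0000 vs cont=1.6851 → 1.6851 [wait]  ⇒ S*(4)=94.5979
t_3: node(3,0) S=81.9276 payoff=65.1524 vs cont=64.3885 → 65.1524 [stop]  node(3,1) S=109.2277 payoff=37.8523 vs cont=40.2988 → 40.2988 [wait]  node(3,2) S=145.6247 payoff=1.4553 vs cont=18.8561 → 18.8561 [wait]  node(3,3) S=194.1501 payoff=0.0000 vs cont=5.7679 → 5.7679 [wait]  ⇒ S*(3)=81.9276
t_2: node(2,0) S=94.5979 payoff=52.4821 vs cont=52.8987 → 52.8987 [wait]  node(2,1) S=126.1200 payoff=20.9600 vs cont=29.8168 → 29.8168 [wait]  node(2,2) S=168.1459 payoff=0.0000 vs cont=12.4906 → 12.4906 [wait]  ⇒ S*(2)=-
t_1: node(1,0) S=109.2277 payoff=37.8523 vs cont=41.5616 → 41.5616 [wait]  node(1,1) S=145.6247 payoff=1.4553 vs cont=21.3626 → 21.3626 [wait]  ⇒ S*(1)=-
t_0: node(0,0) S=126.1200 payoff=20.9600 vs cont=31.6672 → 31.6672 [wait]  ⇒ S*(0)=-

price = 31.6672
boundary = - - - 81.9276 94.5979 81.9276 94.5979 109.2277 126.1200
tree:
31.6672
41.5616 21.3626
52.8987 29.8168 12.4906
65.1524 40.2988 18.8561 5.7679
76.1256 52.4821 27.6257 9.6138 1.6851
85.6291 65.1524 38.9868 15.6902 3.1691 0.1033
93.8598 76.1256 52.4821 24.8822 5.9545 0.2001 0.0000
100.9880 85.6291 65.1524 37.8523 11.1775 0.3877 0.0000 0.0000
107.1615 93.8598 76.1256 52.4821 20.9600 0.7511 0.0000 0.0000 0.0000
112.5081 100.9880 85.6291 65.1524 37.8523 1.4553 0.0000 0.0000 0.0000 0.0000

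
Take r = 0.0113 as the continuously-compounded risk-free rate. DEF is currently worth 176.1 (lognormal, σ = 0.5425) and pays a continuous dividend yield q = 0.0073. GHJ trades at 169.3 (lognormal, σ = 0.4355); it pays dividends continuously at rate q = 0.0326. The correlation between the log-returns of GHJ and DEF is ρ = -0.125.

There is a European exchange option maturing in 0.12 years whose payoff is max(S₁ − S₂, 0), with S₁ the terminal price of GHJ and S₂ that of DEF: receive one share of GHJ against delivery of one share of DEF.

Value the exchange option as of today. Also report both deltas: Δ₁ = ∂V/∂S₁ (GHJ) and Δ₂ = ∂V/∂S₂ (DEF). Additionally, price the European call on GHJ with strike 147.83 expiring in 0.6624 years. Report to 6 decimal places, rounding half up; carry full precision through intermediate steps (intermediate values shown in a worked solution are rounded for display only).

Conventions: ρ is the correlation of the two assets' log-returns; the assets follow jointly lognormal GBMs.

exchange price = 14.084765
Δ1 = 0.482743
Δ2 = -0.384121
price(GHJ call K=147.83) = 32.713866

σ_eff = √(σ₁² + σ₂² − 2ρσ₁σ₂) = √(0.4355² + 0.5425² − 2·-0.125·0.4355·0.5425) = 0.736906
d₁ = (ln(S₁/S₂) + (q₂ − q₁ + σ_eff²/2)T) / (σ_eff√T) = (ln(169.3/176.1) + (0.0073 − 0.0326 + 0.271516)·0.12) / 0.255272 = -0.038523
d₂ = d₁ − σ_eff√T = -0.038523 − 0.255272 = -0.293795
N(d₁) = 0.484635,  N(d₂) = 0.384457
V = S₁·e^{−q₁T}·N(d₁) − S₂·e^{−q₂T}·N(d₂) = 81.728412 − 67.643647 = 14.084765
Δ₁ = e^{−q₁T}·N(d₁) = 0.482743;  Δ₂ = −e^{−q₂T}·N(d₂) = -0.384121
[vanilla: GHJ call K=147.83]
σ√T = 0.4355·√0.6624 = 0.354445
d₁ = (ln(S/K) + (r−q+σ²/2)T) / (σ√T) = (ln(169.3/147.83) + (0.0113−0.0326+0.4355²/2)·0.6624) / 0.354445 = (0.135609 + 0.048706) / 0.354445 = 0.520013
d₂ = d₁ − σ√T = 0.520013 − 0.354445 = 0.165568
e^{−rT} = 0.992543
e^{−qT} = 0.978637
N(d₁) = 0.698473,  N(d₂) = 0.565752
price = S·e^{−qT}·N(d₁) − K·e^{−rT}·N(d₂) = 115.725242 − 83.011376 = 32.713866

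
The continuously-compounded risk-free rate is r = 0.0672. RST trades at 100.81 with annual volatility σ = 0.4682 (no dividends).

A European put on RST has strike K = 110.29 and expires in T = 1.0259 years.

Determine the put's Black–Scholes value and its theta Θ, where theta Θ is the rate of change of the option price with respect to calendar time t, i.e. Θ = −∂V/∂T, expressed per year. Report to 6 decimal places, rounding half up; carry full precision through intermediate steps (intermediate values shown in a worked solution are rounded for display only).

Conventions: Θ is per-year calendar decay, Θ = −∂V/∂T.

σ√T = 0.4682·√1.0259 = 0.474224
d₁ = (ln(S/K) + (r+σ²/2)T) / (σ√T) = (ln(100.81/110.29) + (0.0672+0.4682²/2)·1.0259) / 0.474224 = (-0.089876 + 0.181385) / 0.474224 = 0.192966
d₂ = d₁ − σ√T = 0.192966 − 0.474224 = -0.281258
e^{−rT} = 0.933382
N(−d₁) = 0.423493,  N(−d₂) = 0.610744
Put price V = K·e^{−rT}·N(−d₂) − S·N(−d₁) = 62.871644 − 42.692310 = 20.179334
φ(d₁) = (1/√(2π))·e^{−d₁²/2} = 0.391584
Θ = −S·φ(d₁)·σ/(2√T) + r·K·e^{−rT}·N(−d₂) = −9.123824 + 4.224974 = -4.898850

price = 20.179334
Θ = -4.898850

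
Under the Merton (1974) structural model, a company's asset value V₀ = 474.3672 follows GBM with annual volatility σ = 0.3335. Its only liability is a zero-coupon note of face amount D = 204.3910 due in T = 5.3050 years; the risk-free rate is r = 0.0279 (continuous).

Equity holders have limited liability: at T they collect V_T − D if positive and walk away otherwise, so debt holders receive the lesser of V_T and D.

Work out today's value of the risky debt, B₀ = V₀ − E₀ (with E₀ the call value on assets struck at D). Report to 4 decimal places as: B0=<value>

B0=166.4274

With assets at 474.3672 and a single debt payment of 204.3910 at 5.3050 years:
d₁ = [ln(V₀/D) + (r + σ²/2)T] / (σ√T)
   = [ln(474.3672/204.3910) + (0.0279 + 0.5·0.3335²)·5.3050] / (0.3335·√5.3050)
   = [0.841947 + 0.443027] / 0.768137 = 1.672845
d₂ = d₁ − σ√T = 1.672845 − 0.768137 = 0.904708
N(d₁) = 0.952821,  N(d₂) = 0.817190,  e^(−rT) = 0.862423
E₀ = V₀·N(d₁) − D·e^(−rT)·N(d₂)
   = 474.3672·0.952821 − 204.3910·0.862423·0.817190 = 307.939777
B₀ = V₀ − E₀ = 474.3672 − 307.939777 = 166.427423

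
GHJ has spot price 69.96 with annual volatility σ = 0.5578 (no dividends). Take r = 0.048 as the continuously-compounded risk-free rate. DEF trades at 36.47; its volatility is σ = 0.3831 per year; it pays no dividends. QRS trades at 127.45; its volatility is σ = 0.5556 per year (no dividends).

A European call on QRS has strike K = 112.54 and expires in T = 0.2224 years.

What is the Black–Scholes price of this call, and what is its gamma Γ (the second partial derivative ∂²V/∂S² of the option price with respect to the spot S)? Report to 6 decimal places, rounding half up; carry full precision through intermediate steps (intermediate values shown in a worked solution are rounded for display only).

σ√T = 0.5556·√0.2224 = 0.262017
d₁ = (ln(S/K) + (r+σ²/2)T) / (σ√T) = (ln(127.45/112.54) + (0.048+0.5556²/2)·0.2224) / 0.262017 = (0.124415 + 0.045002) / 0.262017 = 0.646588
d₂ = d₁ − σ√T = 0.646588 − 0.262017 = 0.384571
e^{−rT} = 0.989382
N(d₁) = 0.741051,  N(d₂) = 0.649722
Call price V = S·N(d₁) − K·e^{−rT}·N(d₂) = 94.446908 − 72.343332 = 22.103576
φ(d₁) = (1/√(2π))·e^{−d₁²/2} = 0.323688
Γ = φ(d₁) / (S·σ·√T) = 0.009693

price = 22.103576
Γ = 0.009693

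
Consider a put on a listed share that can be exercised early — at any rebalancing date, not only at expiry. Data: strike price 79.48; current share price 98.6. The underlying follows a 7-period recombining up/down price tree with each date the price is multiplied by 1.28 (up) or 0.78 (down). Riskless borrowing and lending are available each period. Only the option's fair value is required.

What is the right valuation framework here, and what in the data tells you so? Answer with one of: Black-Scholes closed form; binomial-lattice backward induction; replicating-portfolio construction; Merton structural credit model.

framework: binomial-lattice backward induction

Key observation: the defining feature is the embedded early-exercise option across 7 discrete dates on the spot-98.6 tree; pricing the strike-79.48 put means working backward with an exercise test at every node.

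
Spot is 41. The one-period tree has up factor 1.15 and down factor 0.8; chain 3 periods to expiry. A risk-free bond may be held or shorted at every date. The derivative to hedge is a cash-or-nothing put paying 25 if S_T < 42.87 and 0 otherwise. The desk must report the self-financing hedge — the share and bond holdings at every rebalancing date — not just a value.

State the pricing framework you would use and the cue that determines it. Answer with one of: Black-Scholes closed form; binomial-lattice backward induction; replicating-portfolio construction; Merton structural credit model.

framework: replicating-portfolio construction

Key observation: the deliverable is the dynamic trading strategy on the 3-step tree (spot 41, moves 1.15 and 0.8), so the valuation must go through the node-by-node replicating-portfolio solve.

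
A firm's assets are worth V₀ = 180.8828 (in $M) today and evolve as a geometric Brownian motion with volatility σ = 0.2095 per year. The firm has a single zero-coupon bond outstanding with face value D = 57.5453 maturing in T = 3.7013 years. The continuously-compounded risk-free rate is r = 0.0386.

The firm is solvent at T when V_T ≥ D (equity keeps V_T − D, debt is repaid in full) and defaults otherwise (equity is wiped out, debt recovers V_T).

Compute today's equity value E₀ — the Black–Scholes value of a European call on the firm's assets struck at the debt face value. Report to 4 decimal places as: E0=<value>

E0=131.0058

Equity is a call on the firm's assets struck at D = 57.5453:
d₁ = [ln(V₀/D) + (r + σ²/2)T] / (σ√T)
   = [ln(180.8828/57.5453) + (0.0386 + 0.5·0.2095²)·3.7013] / (0.2095·√3.7013)
   = [1.145277 + 0.224096] / 0.403052 = 3.397508
d₂ = d₁ − σ√T = 3.397508 − 0.403052 = 2.994456
N(d₁) = 0.999660,  N(d₂) = 0.998625,  e^(−rT) = 0.866867
E₀ = V₀·N(d₁) − D·e^(−rT)·N(d₂)
   = 180.8828·0.999660 − 57.5453·0.866867·0.998625 = 131.005773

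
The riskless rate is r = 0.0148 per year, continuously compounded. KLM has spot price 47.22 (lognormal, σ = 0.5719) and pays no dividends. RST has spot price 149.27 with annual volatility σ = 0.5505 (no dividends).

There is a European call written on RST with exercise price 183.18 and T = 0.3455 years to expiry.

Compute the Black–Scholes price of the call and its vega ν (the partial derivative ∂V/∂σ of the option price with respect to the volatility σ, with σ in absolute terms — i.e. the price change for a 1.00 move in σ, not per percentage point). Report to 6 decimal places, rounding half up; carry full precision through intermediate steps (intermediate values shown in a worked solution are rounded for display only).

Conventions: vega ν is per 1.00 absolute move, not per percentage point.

price = 8.695989
ν = 31.560253

σ√T = 0.5505·√0.3455 = 0.323580
d₁ = (ln(S/K) + (r+σ²/2)T) / (σ√T) = (ln(149.27/183.18) + (0.0148+0.5505²/2)·0.3455) / 0.323580 = (-0.204713 + 0.057465) / 0.323580 = -0.455057
d₂ = d₁ − σ√T = -0.455057 − 0.323580 = -0.778637
e^{−rT} = 0.994900
N(d₁) = 0.324534,  N(d₂) = 0.218097
Call price V = S·N(d₁) − K·e^{−rT}·N(d₂) = 48.443214 − 39.747225 = 8.695989
φ(d₁) = (1/√(2π))·e^{−d₁²/2} = 0.359703
ν = S·φ(d₁)·√T = 31.560253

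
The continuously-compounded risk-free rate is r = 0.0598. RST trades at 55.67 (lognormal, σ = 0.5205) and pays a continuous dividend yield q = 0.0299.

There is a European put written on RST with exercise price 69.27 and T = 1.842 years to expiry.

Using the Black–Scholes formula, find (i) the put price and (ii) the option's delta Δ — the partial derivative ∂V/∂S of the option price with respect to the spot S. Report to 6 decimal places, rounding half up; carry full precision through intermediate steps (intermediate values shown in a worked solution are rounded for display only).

σ√T = 0.5205·√1.842 = 0.706424
d₁ = (ln(S/K) + (r−q+σ²/2)T) / (σ√T) = (ln(55.67/69.27) + (0.0598−0.0299+0.5205²/2)·1.842) / 0.706424 = (-0.218571 + 0.304593) / 0.706424 = 0.121772
d₂ = d₁ − σ√T = 0.121772 − 0.706424 = -0.584652
e^{−rT} = 0.895698
e^{−qT} = 0.946413
N(−d₁) = 0.451540,  N(−d₂) = 0.720609
Put price V = K·e^{−rT}·N(−d₂) − S·e^{−qT}·N(−d₁) = 44.710210 − 23.790198 = 20.920012
Δ = −e^{−qT}·N(−d₁) = -0.427343

price = 20.920012
Δ = -0.427343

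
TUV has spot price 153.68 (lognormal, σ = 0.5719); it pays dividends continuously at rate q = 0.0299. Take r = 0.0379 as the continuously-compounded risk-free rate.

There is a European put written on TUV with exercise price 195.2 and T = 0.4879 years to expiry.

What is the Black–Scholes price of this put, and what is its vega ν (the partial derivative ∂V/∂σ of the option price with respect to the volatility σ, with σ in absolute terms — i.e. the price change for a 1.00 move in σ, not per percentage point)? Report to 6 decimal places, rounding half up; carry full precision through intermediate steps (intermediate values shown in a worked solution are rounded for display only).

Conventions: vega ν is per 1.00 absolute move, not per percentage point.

price = 51.732611
ν = 39.126445

σ√T = 0.5719·√0.4879 = 0.399471
d₁ = (ln(S/K) + (r−q+σ²/2)T) / (σ√T) = (ln(153.68/195.2) + (0.0379−0.0299+0.5719²/2)·0.4879) / 0.399471 = (-0.239152 + 0.083692) / 0.399471 = -0.389165
d₂ = d₁ − σ√T = -0.389165 − 0.399471 = -0.788636
e^{−rT} = 0.981679
e^{−qT} = 0.985518
N(−d₁) = 0.651423,  N(−d₂) = 0.784838
Put price V = K·e^{−rT}·N(−d₂) − S·e^{−qT}·N(−d₁) = 150.393470 − 98.660859 = 51.732611
φ(d₁) = (1/√(2π))·e^{−d₁²/2} = 0.369848
ν = S·e^{−qT}·φ(d₁)·√T = 39.126445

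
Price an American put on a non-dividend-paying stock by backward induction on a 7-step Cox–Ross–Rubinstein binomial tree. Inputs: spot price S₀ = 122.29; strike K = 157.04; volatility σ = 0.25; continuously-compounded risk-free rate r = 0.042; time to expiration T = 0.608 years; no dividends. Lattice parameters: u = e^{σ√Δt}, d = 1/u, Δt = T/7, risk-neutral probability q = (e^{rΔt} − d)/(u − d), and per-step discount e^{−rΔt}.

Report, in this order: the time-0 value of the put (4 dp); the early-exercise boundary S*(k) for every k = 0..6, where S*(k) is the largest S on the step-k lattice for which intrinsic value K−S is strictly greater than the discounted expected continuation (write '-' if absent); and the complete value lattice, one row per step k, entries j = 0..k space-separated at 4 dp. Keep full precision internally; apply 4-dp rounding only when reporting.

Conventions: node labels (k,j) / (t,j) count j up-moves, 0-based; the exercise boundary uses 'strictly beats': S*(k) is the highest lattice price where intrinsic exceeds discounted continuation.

params: Δt=0.08686 u=1.07646 d=0.92897 q=0.50637 e^(-rΔt)=0.99636
t_7 payoffs: 84.0266 72.4343 59.0016 43.4363 25.3996 4.4992 0.0000 0.0000
t_6: node(6,0) S=78.5961 payoff=78.4439 vs cont=77.8720 → 78.4439 [stop]  node(6,1) S=91.0747 payoff=65.9653 vs cont=65.3935 → 65.9653 [stop]  node(6,2) S=105.5345 payoff=51.5055 vs cont=50.9337 → 51.5055 [stop]  node(6,3) S=122.2900 payoff=34.7500 vs cont=34.1782 → 34.7500 [stop]  node(6,4) S=141.7058 payoff=15.3342 vs cont=14.7624 → 15.3342 [stop]  node(6,5) S=164.2042 payoff=0.0000 vs cont=2.2129 → 2.2129 [wait]  node(6,6) S=190.2746 payoff=0.0000 vs cont=0.0000 → 0.0000 [wait]  ⇒ S*(6)=141.7058
t_5: node(5,0) S=84.6057 payoff=72.4343 vs cont=71.8625 → 72.4343 [stop]  node(5,1) S=98.0384 payoff=59.0016 vs cont=58.4298 → 59.0016 [stop]  node(5,2) S=113.6037 payoff=43.4363 vs cont=42.8644 → 43.4363 [stop]  node(5,3) S=131.6404 payoff=25.3996 vs cont=24.8277 → 25.3996 [stop]  node(5,4) S=152.5408 payoff=4.4992 vs cont=8.6584 → 8.6584 [wait]  node(5,5) S=176.7594 payoff=0.0000 vs cont=1.0884 → 1.0884 [wait]  ⇒ S*(5)=131.6404
t_4: node(4,0) S=91.0747 payoff=65.9653 vs cont=65.3935 → 65.9653 [stop]  node(4,1) S=105.5345 payoff=51.5055 vs cont=50.9337 → 51.5055 [stop]  node(4,2) S=122.2900 payoff=34.7500 vs cont=34.1782 → 34.7500 [stop]  node(4,3) S=141.7058 payoff=15.3342 vs cont=16.8607 → 16.8607 [wait]  node(4,4) S=164.2042 payoff=0.0000 vs cont=4.8076 → 4.8076 [wait]  ⇒ S*(4)=122.2900
t_3: node(3,0) S=98.0384 payoff=59.0016 vs cont=58.4298 → 59.0016 [stop]  node(3,1) S=113.6037 payoff=43.4363 vs cont=42.8644 → 43.4363 [stop]  node(3,2) S=131.6404 payoff=25.3996 vs cont=25.5979 → 25.5979 [wait]  node(3,3) S=152.5408 payoff=4.4992 vs cont=10.7183 → 10.7183 [wait]  ⇒ S*(3)=113.6037
t_2: node(2,0) S=105.5345 payoff=51.5055 vs cont=50.9337 → 51.5055 [stop]  node(2,1) S=122.2900 payoff=34.7500 vs cont=34.2782 → 34.7500 [stop]  node(2,2) S=141.7058 payoff=15.3342 vs cont=17.9976 → 17.9976 [wait]  ⇒ S*(2)=122.2900
t_1: node(1,0) S=113.6037 payoff=43.4363 vs cont=42.8644 → 43.4363 [stop]  node(1,1) S=131.6404 payoff=25.3996 vs cont=26.1715 → 26.1715 [wait]  ⇒ S*(1)=113.6037
t_0: node(0,0) S=122.2900 payoff=34.7500 vs cont=34.5676 → 34.7500 [stop]  ⇒ S*(0)=122.2900

price = 34.7500
boundary = 122.2900 113.6037 122.2900 113.6037 122.2900 131.6404 141.7058
tree:
34.7500
43.4363 26.1715
51.5055 34.7500 17.9976
59.0016 43.4363 25.5979 10.7183
65.9653 51.5055 34.7500 16.8607 4.8076
72.4343 59.0016 43.4363 25.3996 8.6584 1.0884
78.4439 65.9653 51.5055 34.7500 15.3342 2.2129 0.0000
84.0266 72.4343 59.0016 43.4363 25.3996 4.4992 0.0000 0.0000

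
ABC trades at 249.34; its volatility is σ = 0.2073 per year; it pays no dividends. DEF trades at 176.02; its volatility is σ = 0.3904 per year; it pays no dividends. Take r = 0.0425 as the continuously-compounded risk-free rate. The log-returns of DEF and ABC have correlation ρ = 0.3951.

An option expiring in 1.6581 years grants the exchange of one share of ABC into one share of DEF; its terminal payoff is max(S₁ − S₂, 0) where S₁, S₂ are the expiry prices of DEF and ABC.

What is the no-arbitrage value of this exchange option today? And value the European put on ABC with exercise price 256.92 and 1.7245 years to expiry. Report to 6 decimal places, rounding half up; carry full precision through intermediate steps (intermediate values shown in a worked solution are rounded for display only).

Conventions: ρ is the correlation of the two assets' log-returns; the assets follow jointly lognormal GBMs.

exchange price = 12.717610
price(ABC put K=256.92) = 21.466929

σ_eff = √(σ₁² + σ₂² − 2ρσ₁σ₂) = √(0.3904² + 0.2073² − 2·0.3951·0.3904·0.2073) = 0.362539
d₁ = (ln(S₁/S₂) + (q₂ − q₁ + σ_eff²/2)T) / (σ_eff√T) = (ln(176.02/249.34) + (0.0 − 0.0 + 0.065717)·1.6581) / 0.466832 = -0.512506
d₂ = d₁ − σ_eff√T = -0.512506 − 0.466832 = -0.979337
N(d₁) = 0.304149,  N(d₂) = 0.163707
V = S₁·e^{−q₁T}·N(d₁) − S₂·e^{−q₂T}·N(d₂) = 53.536222 − 40.818613 = 12.717610
[vanilla: ABC put K=256.92]
σ√T = 0.2073·√1.7245 = 0.272227
d₁ = (ln(S/K) + (r+σ²/2)T) / (σ√T) = (ln(249.34/256.92) + (0.0425+0.2073²/2)·1.7245) / 0.272227 = (-0.029947 + 0.110345) / 0.272227 = 0.295333
d₂ = d₁ − σ√T = 0.295333 − 0.272227 = 0.023106
e^{−rT} = 0.929330
N(−d₁) = 0.383870,  N(−d₂) = 0.490783
price = K·e^{−rT}·N(−d₂) − S·N(−d₁) = 117.180985 − 95.714056 = 21.466929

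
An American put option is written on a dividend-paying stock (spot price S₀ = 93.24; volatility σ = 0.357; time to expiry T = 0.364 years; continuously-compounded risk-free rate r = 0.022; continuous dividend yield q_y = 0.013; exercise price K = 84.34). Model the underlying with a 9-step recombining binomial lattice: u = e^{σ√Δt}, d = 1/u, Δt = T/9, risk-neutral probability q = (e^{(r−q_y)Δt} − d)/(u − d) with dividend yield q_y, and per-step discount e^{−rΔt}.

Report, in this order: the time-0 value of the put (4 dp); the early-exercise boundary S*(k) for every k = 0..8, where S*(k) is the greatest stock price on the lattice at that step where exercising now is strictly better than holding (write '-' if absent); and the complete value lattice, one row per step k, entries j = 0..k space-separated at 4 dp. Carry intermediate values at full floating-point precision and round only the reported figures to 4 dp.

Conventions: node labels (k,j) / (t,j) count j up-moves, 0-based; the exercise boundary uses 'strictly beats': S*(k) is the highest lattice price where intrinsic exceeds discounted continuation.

params: Δt=0.04044 u=1.07444 d=0.93072 q=0.48459 e^(-rΔt)=0.99911
t_9 payoffs: 35.4772 27.9322 19.2221 9.1672 0.0000 0.0000 0.0000 0.0000 0.0000 0.0000
t_8: node(8,0) S=52.5000 payoff=31.8400 vs cont=31.7926 → 31.8400 [stop]  node(8,1) S=60.6066 payoff=23.7334 vs cont=23.6903 → 23.7334 [stop]  node(8,2) S=69.9650 payoff=14.3750 vs cont=14.3368 → 14.3750 [stop]  node(8,3) S=80.7684 payoff=3.5716 vs cont=4.7206 → 4.7206 [wait]  node(8,4) S=93.2400 payoff=0.0000 vs cont=0.0000 → 0.0000 [wait]  node(8,5) S=107.6374 payoff=0.0000 vs cont=0.0000 → 0.0000 [wait]  node(8,6) S=124.2579 payoff=0.0000 vs cont=0.0000 → 0.0000 [wait]  node(8,7) S=143.4448 payoff=0.0000 vs cont=0.0000 → 0.0000 [wait]  node(8,8) S=165.5944 payoff=0.0000 vs cont=0.0000 → 0.0000 [wait]  ⇒ S*(8)=69.9650
t_7: node(7,0) S=56.4078 payoff=27.9322 vs cont=27.8868 → 27.9322 [stop]  node(7,1) S=65.1179 payoff=19.2221 vs cont=19.1814 → 19.2221 [stop]  node(7,2) S=75.1728 payoff=9.1672 vs cont=9.6880 → 9.6880 [wait]  node(7,3) S=86.7804 payoff=0.0000 vs cont=2.4309 → 2.4309 [wait]  node(7,4) S=100.1804 payoff=0.0000 vs cont=0.0000 → 0.0000 [wait]  node(7,5) S=115.6494 payoff=0.0000 vs cont=0.0000 → 0.0000 [wait]  node(7,6) S=133.5071 payoff=0.0000 vs cont=0.0000 → 0.0000 [wait]  node(7,7) S=154.1222 payoff=0.0000 vs cont=0.0000 → 0.0000 [wait]  ⇒ S*(7)=65.1179
t_6: node(6,0) S=60.6066 payoff=23.7334 vs cont=23.6903 → 23.7334 [stop]  node(6,1) S=69.9650 payoff=14.3750 vs cont=14.5890 → 14.5890 [wait]  node(6,2) S=80.7684 payoff=3.5716 vs cont=6.1657 → 6.1657 [wait]  node(6,3) S=93.2400 payoff=0.0000 vs cont=1.2518 → 1.2518 [wait]  node(6,4) S=107.6374 payoff=0.0000 vs cont=0.0000 → 0.0000 [wait]  node(6,5) S=124.2579 payoff=0.0000 vs cont=0.0000 → 0.0000 [wait]  node(6,6) S=143.4448 payoff=0.0000 vs cont=0.0000 → 0.0000 [wait]  ⇒ S*(6)=60.6066
t_5: node(5,0) S=65.1179 payoff=19.2221 vs cont=19.2849 → 19.2849 [wait]  node(5,1) S=75.1728 payoff=9.1672 vs cont=10.4978 → 10.4978 [wait]  node(5,2) S=86.7804 payoff=0.0000 vs cont=3.7811 → 3.7811 [wait]  node(5,3) S=100.1804 payoff=0.0000 vs cont=0.6446 → 0.6446 [wait]  node(5,4) S=115.6494 payoff=0.0000 vs cont=0.0000 → 0.0000 [wait]  node(5,5) S=133.5071 payoff=0.0000 vs cont=0.0000 → 0.0000 [wait]  ⇒ S*(5)=-
t_4: node(4,0) S=69.9650 payoff=14.3750 vs cont=15.0134 → 15.0134 [wait]  node(4,1) S=80.7684 payoff=3.5716 vs cont=7.2365 → 7.2365 [wait]  node(4,2) S=93.2400 payoff=0.0000 vs cont=2.2592 → 2.2592 [wait]  node(4,3) S=107.6374 payoff=0.0000 vs cont=0.3319 → 0.3319 [wait]  node(4,4) S=124.2579 payoff=0.0000 vs cont=0.0000 → 0.0000 [wait]  ⇒ S*(4)=-
t_3: node(3,0) S=75.1728 payoff=9.1672 vs cont=11.2348 → 11.2348 [wait]  node(3,1) S=86.7804 payoff=0.0000 vs cont=4.8202 → 4.8202 [wait]  node(3,2) S=100.1804 payoff=0.0000 vs cont=1.3241 → 1.3241 [wait]  node(3,3) S=115.6494 payoff=0.0000 vs cont=0.1709 → 0.1709 [wait]  ⇒ S*(3)=-
t_2: node(2,0) S=80.7684 payoff=3.5716 vs cont=8.1191 → 8.1191 [wait]  node(2,1) S=93.2400 payoff=0.0000 vs cont=3.1232 → 3.1232 [wait]  node(2,2) S=107.6374 payoff=0.0000 vs cont=0.7646 → 0.7646 [wait]  ⇒ S*(2)=-
t_1: node(1,0) S=86.7804 payoff=0.0000 vs cont=5.6931 → 5.6931 [wait]  node(1,1) S=100.1804 payoff=0.0000 vs cont=1.9785 → 1.9785 [wait]  ⇒ S*(1)=-
t_0: node(0,0) S=93.2400 payoff=0.0000 vs cont=3.8896 → 3.8896 [wait]  ⇒ S*(0)=-

price = 3.8896
boundary = - - - - - - 60.6066 65.1179 69.9650
tree:
3.8896
5.6931 1.9785
8.1191 3.1232 0.7646
11.2348 4.8202 1.3241 0.1709
15.0134 7.2365 2.2592 0.3319 0.0000
19.2849 10.4978 3.7811 0.6446 0.0000 0.0000
23.7334 14.5890 6.1657 1.2518 0.0000 0.0000 0.0000
27.9322 19.2221 9.6880 2.4309 0.0000 0.0000 0.0000 0.0000
31.8400 23.7334 14.3750 4.7206 0.0000 0.0000 0.0000 0.0000 0.0000
35.4772 27.9322 19.2221 9.1672 0.0000 0.0000 0.0000 0.0000 0.0000 0.0000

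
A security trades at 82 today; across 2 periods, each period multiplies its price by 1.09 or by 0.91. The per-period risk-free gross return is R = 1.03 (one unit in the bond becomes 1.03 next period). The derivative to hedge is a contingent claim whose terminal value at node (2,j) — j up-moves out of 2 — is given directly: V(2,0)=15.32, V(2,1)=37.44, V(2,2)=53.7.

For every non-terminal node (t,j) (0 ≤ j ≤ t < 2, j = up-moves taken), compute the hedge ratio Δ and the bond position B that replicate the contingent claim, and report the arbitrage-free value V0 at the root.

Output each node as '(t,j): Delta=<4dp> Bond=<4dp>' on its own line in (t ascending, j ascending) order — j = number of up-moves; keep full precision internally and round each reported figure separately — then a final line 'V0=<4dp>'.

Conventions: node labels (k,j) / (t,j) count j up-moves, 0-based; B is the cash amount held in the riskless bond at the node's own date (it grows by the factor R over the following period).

Risk-neutral probability p* = (R−d)/(u−d) = (1.03−0.91)/(1.09−0.91) = 0.6667.
Terminal payoffs: V(2,0)=15.3200, V(2,1)=37.4400, V(2,2)=53.7000
Node (1,0) S=74.6200: V=(p*·37.4400+(1−p*)·15.3200)/1.03=29.1909; Δ=(37.4400−15.3200)/(81.3358−67.9042)=1.6469; B=V−Δ·S=-93.6980
Node (1,1) S=89.3800: V=(p*·53.7000+(1−p*)·37.4400)/1.03=46.8738; Δ=(53.7000−37.4400)/(97.4242−81.3358)=1.0107; B=V−Δ·S=-43.4595
Node (0,0) S=82.0000: V=(p*·46.8738+(1−p*)·29.1909)/1.03=39.7859; Δ=(46.8738−29.1909)/(89.3800−74.6200)=1.1980; B=V−Δ·S=-58.4521
Verification: the root portfolio costs Δ(0,0)·S0 + B(0,0) = 39.7859, matching V0.

(0,0): Delta=1.1980 Bond=-58.4521
(1,0): Delta=1.6469 Bond=-93.6980
(1,1): Delta=1.0107 Bond=-43.4595
V0=39.7859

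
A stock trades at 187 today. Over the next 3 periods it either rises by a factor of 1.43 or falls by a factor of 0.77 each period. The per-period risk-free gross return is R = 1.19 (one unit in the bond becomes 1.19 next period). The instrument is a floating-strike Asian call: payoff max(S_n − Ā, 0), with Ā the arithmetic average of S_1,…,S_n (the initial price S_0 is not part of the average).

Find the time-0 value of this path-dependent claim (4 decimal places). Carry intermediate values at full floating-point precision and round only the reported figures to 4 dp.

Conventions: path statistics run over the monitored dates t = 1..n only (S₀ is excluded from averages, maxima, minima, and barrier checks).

Set p* = 0.6364 (from d < R < u); the path-dependent value is the discounted p*-expectation over all price paths.
Enumerate all 2^3 = 8 price paths (U = up ×1.43, D = down ×0.77); each path with k up-moves has probability p*^k·(1−p*)^(3−k).
DDD: Ā=113.4113, payoff=0.0000, prob=0.048084
UDD: Ā=210.6210, payoff=0.0000, prob=0.084147
DUD: Ā=169.4810, payoff=0.0000, prob=0.084147
UUD: Ā=314.7505, payoff=0.0000, prob=0.147258
DDU: Ā=137.8032, payoff=20.7442, prob=0.084147
UDU: Ā=255.9203, payoff=38.5249, prob=0.147258
DUU: Ā=214.7803, payoff=79.6649, prob=0.147258
UUU: Ā=398.8777, payoff=147.9490, prob=0.257701
Price = Σ prob·payoff / R^3 = 57.276525 / 1.685159 = 33.9888

price = 33.9888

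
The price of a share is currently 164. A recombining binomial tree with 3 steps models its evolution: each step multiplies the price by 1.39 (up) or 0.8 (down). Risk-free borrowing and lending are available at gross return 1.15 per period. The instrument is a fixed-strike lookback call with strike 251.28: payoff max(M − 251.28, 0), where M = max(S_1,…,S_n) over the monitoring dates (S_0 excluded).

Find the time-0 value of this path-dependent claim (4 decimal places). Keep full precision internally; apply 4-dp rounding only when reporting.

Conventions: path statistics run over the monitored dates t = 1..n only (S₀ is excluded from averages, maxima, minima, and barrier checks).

No-arbitrage gives p* = (R−d)/(u−d) = 0.5932: enumerate every path, weight its payoff by its p*-probability, and discount by R^3.
Enumerate all 2^3 = 8 price paths (U = up ×1.39, D = down ×0.8); each path with k up-moves has probability p*^k·(1−p*)^(3−k).
DDD: M=131.2000, payoff=0.0000, prob=0.067310
UDD: M=227.9600, payoff=0.0000, prob=0.098160
DUD: M=182.3680, payoff=0.0000, prob=0.098160
UUD: M=316.8644, payoff=65.5844, prob=0.143150
DDU: M=145.8944, payoff=0.0000, prob=0.098160
UDU: M=253.4915, payoff=2.2115, prob=0.143150
DUU: M=253.4915, payoff=2.2115, prob=0.143150
UUU: M=440.4415, payoff=189.1615, prob=0.208760
Price = Σ prob·payoff / R^3 = 49.510995 / 1.520875 = 32.5543

price = 32.5543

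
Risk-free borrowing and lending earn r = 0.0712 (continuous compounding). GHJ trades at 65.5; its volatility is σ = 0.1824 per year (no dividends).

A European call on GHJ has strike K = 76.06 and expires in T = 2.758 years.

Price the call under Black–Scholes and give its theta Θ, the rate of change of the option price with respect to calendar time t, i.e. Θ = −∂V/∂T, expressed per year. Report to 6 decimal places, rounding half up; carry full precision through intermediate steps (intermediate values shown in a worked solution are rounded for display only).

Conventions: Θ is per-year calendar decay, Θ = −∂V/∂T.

σ√T = 0.1824·√2.758 = 0.302916
d₁ = (ln(S/K) + (r+σ²/2)T) / (σ√T) = (ln(65.5/76.06) + (0.0712+0.1824²/2)·2.758) / 0.302916 = (-0.149472 + 0.242249) / 0.302916 = 0.306277
d₂ = d₁ − σ√T = 0.306277 − 0.302916 = 0.003361
e^{−rT} = 0.821708
N(d₁) = 0.620303,  N(d₂) = 0.501341
Call price V = S·N(d₁) − K·e^{−rT}·N(d₂) = 40.629862 − 31.333386 = 9.296476
φ(d₁) = (1/√(2π))·e^{−d₁²/2} = 0.380663
Θ = −S·φ(d₁)·σ/(2√T) − r·K·e^{−rT}·N(d₂) = −1.369239 − 2.230937 = -3.600177

price = 9.296476
Θ = -3.600177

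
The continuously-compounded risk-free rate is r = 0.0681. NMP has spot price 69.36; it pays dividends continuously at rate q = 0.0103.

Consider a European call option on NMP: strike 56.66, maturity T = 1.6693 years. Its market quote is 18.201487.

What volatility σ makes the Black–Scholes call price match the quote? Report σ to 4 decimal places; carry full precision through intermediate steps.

sigma = 0.1766

At σ = 0.1766 the Black–Scholes value reproduces the quote:
σ√T = 0.1766·√1.6693 = 0.228170
d₁ = (ln(S/K) + (r−q+σ²/2)T) / (σ√T) = (ln(69.36/56.66) + (0.0681−0.0103+0.1766²/2)·1.6693) / 0.228170 = (0.202242 + 0.122516) / 0.228170 = 1.423318
d₂ = d₁ − σ√T = 1.423318 − 0.228170 = 1.195149
e^{−rT} = 0.892544
e^{−qT} = 0.982953
N(d₁) = 0.922678,  N(d₂) = 0.883986
V = S·e^{−qT}·N(d₁) − K·e^{−rT}·N(d₂) = 62.906006 − 44.704519 = 18.201487 (the observed quote) — the price is monotone increasing in volatility, hence this σ is the only solution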